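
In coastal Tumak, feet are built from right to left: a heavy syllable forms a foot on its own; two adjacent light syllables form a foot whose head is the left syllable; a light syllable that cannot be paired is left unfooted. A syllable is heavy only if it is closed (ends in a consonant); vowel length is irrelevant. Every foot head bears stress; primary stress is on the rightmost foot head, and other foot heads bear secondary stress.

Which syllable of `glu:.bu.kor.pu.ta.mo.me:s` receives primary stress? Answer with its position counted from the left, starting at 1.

Weights: 1 glu: L, 2 bu L, 3 kor H, 4 pu L, 5 ta L, 6 mo L, 7 me:s H.
Parse right to left (heavy = foot alone; LL = one foot; stranded L unfooted): (ˈglu:.bu) (ˈkor) pu (ˈta.mo) (ˈme:s).
Foot heads: 1, 3, 5, 7.
Primary stress on the rightmost head = syllable 7.
Primary stress: syllable 7 → glu:.bu.kor.pu.ta.mo.ˈme:s.

7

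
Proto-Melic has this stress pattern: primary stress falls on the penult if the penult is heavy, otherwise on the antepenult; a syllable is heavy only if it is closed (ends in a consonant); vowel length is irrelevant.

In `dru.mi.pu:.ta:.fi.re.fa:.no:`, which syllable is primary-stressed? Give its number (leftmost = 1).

6

Weights: 6 re L, 7 fa: L, 8 no: L.
The penult (syllable 7, fa:) is light, so stress falls on the antepenult (syllable 6, re).
Primary stress: syllable 6 → dru.mi.pu:.ta:.fi.ˈre.fa:.no:.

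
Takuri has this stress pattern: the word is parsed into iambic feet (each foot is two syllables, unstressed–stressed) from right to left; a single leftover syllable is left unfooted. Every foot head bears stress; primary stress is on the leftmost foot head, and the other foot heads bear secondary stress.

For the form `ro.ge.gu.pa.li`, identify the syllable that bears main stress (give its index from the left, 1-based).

Parse right to left into iambic (σˈσ) feet: ro (ge.ˈgu) (pa.ˈli). Syllable 1 is left unfooted.
Foot heads (stressed positions): 3, 5.
End Rule Leftmost: primary stress on the leftmost head = syllable 3.
Primary stress: syllable 3 → ro.ge.ˈgu.pa.li.

3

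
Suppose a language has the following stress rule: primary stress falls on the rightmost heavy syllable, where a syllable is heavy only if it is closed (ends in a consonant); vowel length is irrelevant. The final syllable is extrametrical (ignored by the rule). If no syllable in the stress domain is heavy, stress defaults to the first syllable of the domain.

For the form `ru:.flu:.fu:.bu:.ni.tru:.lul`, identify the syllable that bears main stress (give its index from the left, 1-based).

1

The final syllable (7, lul) is extrametrical; the stress domain is syllables 1–6.
Weights: 1 ru: L, 2 flu: L, 3 fu: L, 4 bu: L, 5 ni L, 6 tru: L.
No heavy syllable in the domain; default to the first syllable of the domain = syllable 1.
Primary stress: syllable 1 → ˈru:.flu:.fu:.bu:.ni.tru:.lul.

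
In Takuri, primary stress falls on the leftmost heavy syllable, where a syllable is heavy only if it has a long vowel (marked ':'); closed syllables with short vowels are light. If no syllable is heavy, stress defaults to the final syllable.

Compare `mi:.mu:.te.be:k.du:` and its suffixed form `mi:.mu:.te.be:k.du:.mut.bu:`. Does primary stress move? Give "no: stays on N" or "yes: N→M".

Base `mi:.mu:.te.be:k.du:` (5 syllables):
  Weights: 1 mi: H, 2 mu: H, 3 te L, 4 be:k H, 5 du: H.
  Heavy syllables in the domain: 1, 2, 4, 5. The leftmost is syllable 1 (mi:).
  → primary stress on syllable 1.
Suffixed `mi:.mu:.te.be:k.du:.mut.bu:` (7 syllables):
  Weights: 1 mi: H, 2 mu: H, 3 te L, 4 be:k H, 5 du: H, 6 mut L, 7 bu: H.
  Heavy syllables in the domain: 1, 2, 4, 5, 7. The leftmost is syllable 1 (mi:).
  → primary stress on syllable 1.

no: stays on 1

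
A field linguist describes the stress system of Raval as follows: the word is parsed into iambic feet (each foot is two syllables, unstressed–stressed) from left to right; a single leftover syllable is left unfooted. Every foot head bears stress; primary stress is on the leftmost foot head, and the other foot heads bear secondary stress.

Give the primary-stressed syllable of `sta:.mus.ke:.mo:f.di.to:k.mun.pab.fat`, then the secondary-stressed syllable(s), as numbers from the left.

Parse left to right into iambic (σˈσ) feet: (sta:.ˈmus) (ke:.ˈmo:f) (di.ˈto:k) (mun.ˈpab) fat. Syllable 9 is left unfooted.
Foot heads (stressed positions): 2, 4, 6, 8.
End Rule Leftmost: primary stress on the leftmost head = syllable 2.
Secondary stress on 4, 6, 8: sta:.ˈmus.ke:.ˌmo:f.di.ˌto:k.mun.ˌpab.fat.

primary 2, secondary 4, 6, 8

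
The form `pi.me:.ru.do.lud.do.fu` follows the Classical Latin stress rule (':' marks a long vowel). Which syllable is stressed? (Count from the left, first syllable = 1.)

5

Classical Latin: stress the penult if heavy (long vowel or closed), else the antepenult.
Weights: 5 lud H, 6 do L, 7 fu L.
The penult (syllable 6, do) is light, so stress falls on the antepenult (syllable 5, lud).
Stress on syllable 5: pi.me:.ru.do.ˈlud.do.fu.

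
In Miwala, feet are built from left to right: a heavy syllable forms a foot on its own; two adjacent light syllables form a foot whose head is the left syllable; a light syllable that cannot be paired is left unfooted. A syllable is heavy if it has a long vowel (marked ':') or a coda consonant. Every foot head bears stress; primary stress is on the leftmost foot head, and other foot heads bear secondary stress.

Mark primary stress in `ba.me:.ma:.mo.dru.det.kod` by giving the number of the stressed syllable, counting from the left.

Weights: 1 ba L, 2 me: H, 3 ma: H, 4 mo L, 5 dru L, 6 det H, 7 kod H.
Parse left to right (heavy = foot alone; LL = one foot; stranded L unfooted): ba (ˈme:) (ˈma:) (ˈmo.dru) (ˈdet) (ˈkod).
Foot heads: 2, 3, 4, 6, 7.
Primary stress on the leftmost head = syllable 2.
Primary stress: syllable 2 → ba.ˈme:.ma:.mo.dru.det.kod.

2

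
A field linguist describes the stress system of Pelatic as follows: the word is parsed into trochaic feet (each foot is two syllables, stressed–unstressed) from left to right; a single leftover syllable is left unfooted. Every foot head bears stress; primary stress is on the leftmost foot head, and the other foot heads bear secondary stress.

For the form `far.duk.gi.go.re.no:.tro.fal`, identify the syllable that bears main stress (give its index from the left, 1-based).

1

Parse left to right into trochaic (ˈσσ) feet: (ˈfar.duk) (ˈgi.go) (ˈre.no:) (ˈtro.fal).
Foot heads (stressed positions): 1, 3, 5, 7.
End Rule Leftmost: primary stress on the leftmost head = syllable 1.
Primary stress: syllable 1 → ˈfar.duk.gi.go.re.no:.tro.fal.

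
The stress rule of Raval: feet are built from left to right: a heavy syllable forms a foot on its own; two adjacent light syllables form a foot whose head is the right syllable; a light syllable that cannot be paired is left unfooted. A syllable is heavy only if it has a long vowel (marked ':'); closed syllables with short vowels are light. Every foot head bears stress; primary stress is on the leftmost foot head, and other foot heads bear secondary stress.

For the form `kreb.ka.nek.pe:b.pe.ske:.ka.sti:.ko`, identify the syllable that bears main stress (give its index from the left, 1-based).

2

Weights: 1 kreb L, 2 ka L, 3 nek L, 4 pe:b H, 5 pe L, 6 ske: H, 7 ka L, 8 sti: H, 9 ko L.
Parse left to right (heavy = foot alone; LL = one foot; stranded L unfooted): (kreb.ˈka) nek (ˈpe:b) pe (ˈske:) ka (ˈsti:) ko.
Foot heads: 2, 4, 6, 8.
Primary stress on the leftmost head = syllable 2.
Primary stress: syllable 2 → kreb.ˈka.nek.pe:b.pe.ske:.ka.sti:.ko.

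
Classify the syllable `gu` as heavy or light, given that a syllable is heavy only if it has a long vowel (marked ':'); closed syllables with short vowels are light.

`gu`: short vowel, open (no coda). Short vowel → light.

light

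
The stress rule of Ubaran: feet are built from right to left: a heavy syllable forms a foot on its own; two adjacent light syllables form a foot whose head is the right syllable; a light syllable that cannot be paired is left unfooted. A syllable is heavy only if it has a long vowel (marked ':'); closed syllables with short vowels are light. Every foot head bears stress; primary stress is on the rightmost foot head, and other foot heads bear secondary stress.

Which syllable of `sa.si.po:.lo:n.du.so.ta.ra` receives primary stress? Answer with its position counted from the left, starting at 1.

8

Weights: 1 sa L, 2 si L, 3 po: H, 4 lo:n H, 5 du L, 6 so L, 7 ta L, 8 ra L.
Parse right to left (heavy = foot alone; LL = one foot; stranded L unfooted): (sa.ˈsi) (ˈpo:) (ˈlo:n) (du.ˈso) (ta.ˈra).
Foot heads: 2, 3, 4, 6, 8.
Primary stress on the rightmost head = syllable 8.
Primary stress: syllable 8 → sa.si.po:.lo:n.du.so.ta.ˈra.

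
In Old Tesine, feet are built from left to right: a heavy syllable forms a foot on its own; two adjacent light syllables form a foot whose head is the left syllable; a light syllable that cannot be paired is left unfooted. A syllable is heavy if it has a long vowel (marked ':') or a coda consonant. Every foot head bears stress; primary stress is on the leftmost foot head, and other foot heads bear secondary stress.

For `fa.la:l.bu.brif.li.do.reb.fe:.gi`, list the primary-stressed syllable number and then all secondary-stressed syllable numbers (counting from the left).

primary 2, secondary 4, 5, 7, 8

Weights: 1 fa L, 2 la:l H, 3 bu L, 4 brif H, 5 li L, 6 do L, 7 reb H, 8 fe: H, 9 gi L.
Parse left to right (heavy = foot alone; LL = one foot; stranded L unfooted): fa (ˈla:l) bu (ˈbrif) (ˈli.do) (ˈreb) (ˈfe:) gi.
Foot heads: 2, 4, 5, 7, 8.
Primary stress on the leftmost head = syllable 2.
Secondary stress on 4, 5, 7, 8: fa.ˈla:l.bu.ˌbrif.ˌli.do.ˌreb.ˌfe:.gi.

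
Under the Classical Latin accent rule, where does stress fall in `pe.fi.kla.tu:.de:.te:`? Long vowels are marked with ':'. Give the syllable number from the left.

5

Classical Latin: stress the penult if heavy (long vowel or closed), else the antepenult.
Weights: 4 tu: H, 5 de: H, 6 te: H.
The penult (syllable 5, de:) is heavy, so it takes stress.
Stress on syllable 5: pe.fi.kla.tu:.ˈde:.te:.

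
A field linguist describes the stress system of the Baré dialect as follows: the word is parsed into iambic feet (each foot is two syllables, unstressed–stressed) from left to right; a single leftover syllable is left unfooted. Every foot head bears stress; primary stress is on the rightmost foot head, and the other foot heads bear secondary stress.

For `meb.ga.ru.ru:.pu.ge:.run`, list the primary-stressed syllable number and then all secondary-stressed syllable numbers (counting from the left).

primary 6, secondary 2, 4

Parse left to right into iambic (σˈσ) feet: (meb.ˈga) (ru.ˈru:) (pu.ˈge:) run. Syllable 7 is left unfooted.
Foot heads (stressed positions): 2, 4, 6.
End Rule Rightmost: primary stress on the rightmost head = syllable 6.
Secondary stress on 2, 4: meb.ˌga.ru.ˌru:.pu.ˈge:.run.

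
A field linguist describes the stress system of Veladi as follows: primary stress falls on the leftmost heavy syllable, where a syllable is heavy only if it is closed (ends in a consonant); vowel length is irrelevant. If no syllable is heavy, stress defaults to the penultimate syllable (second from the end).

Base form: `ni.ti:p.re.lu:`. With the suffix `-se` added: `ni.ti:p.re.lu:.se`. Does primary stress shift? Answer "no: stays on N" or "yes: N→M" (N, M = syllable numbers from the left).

Base `ni.ti:p.re.lu:` (4 syllables):
  Weights: 1 ni L, 2 ti:p H, 3 re L, 4 lu: L.
  Heavy syllables in the domain: 2. The leftmost is syllable 2 (ti:p).
  → primary stress on syllable 2.
Suffixed `ni.ti:p.re.lu:.se` (5 syllables):
  Weights: 1 ni L, 2 ti:p H, 3 re L, 4 lu: L, 5 se L.
  Heavy syllables in the domain: 2. The leftmost is syllable 2 (ti:p).
  → primary stress on syllable 2.

no: stays on 2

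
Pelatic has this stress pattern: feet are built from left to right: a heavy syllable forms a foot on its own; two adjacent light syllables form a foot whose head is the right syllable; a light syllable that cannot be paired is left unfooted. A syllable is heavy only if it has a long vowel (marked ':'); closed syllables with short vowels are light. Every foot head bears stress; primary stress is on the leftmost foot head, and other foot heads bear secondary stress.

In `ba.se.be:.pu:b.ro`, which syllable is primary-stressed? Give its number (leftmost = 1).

2

Weights: 1 ba L, 2 se L, 3 be: H, 4 pu:b H, 5 ro L.
Parse left to right (heavy = foot alone; LL = one foot; stranded L unfooted): (ba.ˈse) (ˈbe:) (ˈpu:b) ro.
Foot heads: 2, 3, 4.
Primary stress on the leftmost head = syllable 2.
Primary stress: syllable 2 → ba.ˈse.be:.pu:b.ro.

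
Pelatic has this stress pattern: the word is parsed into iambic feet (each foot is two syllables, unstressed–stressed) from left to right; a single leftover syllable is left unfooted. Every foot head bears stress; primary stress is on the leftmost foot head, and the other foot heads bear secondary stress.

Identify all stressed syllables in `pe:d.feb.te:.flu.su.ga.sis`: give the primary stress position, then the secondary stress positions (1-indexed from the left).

Parse left to right into iambic (σˈσ) feet: (pe:d.ˈfeb) (te:.ˈflu) (su.ˈga) sis. Syllable 7 is left unfooted.
Foot heads (stressed positions): 2, 4, 6.
End Rule Leftmost: primary stress on the leftmost head = syllable 2.
Secondary stress on 4, 6: pe:d.ˈfeb.te:.ˌflu.su.ˌga.sis.

primary 2, secondary 4, 6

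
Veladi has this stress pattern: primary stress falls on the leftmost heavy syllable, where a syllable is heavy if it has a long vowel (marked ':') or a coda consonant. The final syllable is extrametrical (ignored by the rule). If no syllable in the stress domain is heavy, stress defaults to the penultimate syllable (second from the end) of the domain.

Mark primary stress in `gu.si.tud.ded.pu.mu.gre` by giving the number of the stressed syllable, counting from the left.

The final syllable (7, gre) is extrametrical; the stress domain is syllables 1–6.
Weights: 1 gu L, 2 si L, 3 tud H, 4 ded H, 5 pu L, 6 mu L.
Heavy syllables in the domain: 3, 4. The leftmost is syllable 3 (tud).
Primary stress: syllable 3 → gu.si.ˈtud.ded.pu.mu.gre.

3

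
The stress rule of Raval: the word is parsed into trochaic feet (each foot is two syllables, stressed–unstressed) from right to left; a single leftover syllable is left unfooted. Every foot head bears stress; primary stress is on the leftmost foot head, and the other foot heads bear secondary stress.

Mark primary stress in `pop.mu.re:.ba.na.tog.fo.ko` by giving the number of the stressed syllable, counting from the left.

Parse right to left into trochaic (ˈσσ) feet: (ˈpop.mu) (ˈre:.ba) (ˈna.tog) (ˈfo.ko).
Foot heads (stressed positions): 1, 3, 5, 7.
End Rule Leftmost: primary stress on the leftmost head = syllable 1.
Primary stress: syllable 1 → ˈpop.mu.re:.ba.na.tog.fo.ko.

1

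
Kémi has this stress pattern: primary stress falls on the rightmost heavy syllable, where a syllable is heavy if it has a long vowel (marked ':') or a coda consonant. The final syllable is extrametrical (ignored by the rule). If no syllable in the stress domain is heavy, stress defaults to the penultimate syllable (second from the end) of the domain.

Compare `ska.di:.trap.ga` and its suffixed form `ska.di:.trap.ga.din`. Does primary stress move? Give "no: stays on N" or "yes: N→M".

Base `ska.di:.trap.ga` (4 syllables):
  The final syllable (4, ga) is extrametrical; the stress domain is syllables 1–3.
  Weights: 1 ska L, 2 di: H, 3 trap H.
  Heavy syllables in the domain: 2, 3. The rightmost is syllable 3 (trap).
  → primary stress on syllable 3.
Suffixed `ska.di:.trap.ga.din` (5 syllables):
  The final syllable (5, din) is extrametrical; the stress domain is syllables 1–4.
  Weights: 1 ska L, 2 di: H, 3 trap H, 4 ga L.
  Heavy syllables in the domain: 2, 3. The rightmost is syllable 3 (trap).
  → primary stress on syllable 3.

no: stays on 3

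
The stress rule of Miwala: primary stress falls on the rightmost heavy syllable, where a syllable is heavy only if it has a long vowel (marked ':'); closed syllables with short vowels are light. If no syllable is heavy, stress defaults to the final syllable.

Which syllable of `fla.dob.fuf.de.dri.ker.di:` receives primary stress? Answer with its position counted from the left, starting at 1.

Weights: 1 fla L, 2 dob L, 3 fuf L, 4 de L, 5 dri L, 6 ker L, 7 di: H.
Heavy syllables in the domain: 7. The rightmost is syllable 7 (di:).
Primary stress: syllable 7 → fla.dob.fuf.de.dri.ker.ˈdi:.

7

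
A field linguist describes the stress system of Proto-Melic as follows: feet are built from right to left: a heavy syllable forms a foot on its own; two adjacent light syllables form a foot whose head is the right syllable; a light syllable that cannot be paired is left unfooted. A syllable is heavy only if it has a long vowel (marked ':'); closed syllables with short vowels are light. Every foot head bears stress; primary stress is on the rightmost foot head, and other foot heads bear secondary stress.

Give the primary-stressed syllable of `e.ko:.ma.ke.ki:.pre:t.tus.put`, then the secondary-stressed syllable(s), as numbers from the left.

Weights: 1 e L, 2 ko: H, 3 ma L, 4 ke L, 5 ki: H, 6 pre:t H, 7 tus L, 8 put L.
Parse right to left (heavy = foot alone; LL = one foot; stranded L unfooted): e (ˈko:) (ma.ˈke) (ˈki:) (ˈpre:t) (tus.ˈput).
Foot heads: 2, 4, 5, 6, 8.
Primary stress on the rightmost head = syllable 8.
Secondary stress on 2, 4, 5, 6: e.ˌko:.ma.ˌke.ˌki:.ˌpre:t.tus.ˈput.

primary 8, secondary 2, 4, 5, 6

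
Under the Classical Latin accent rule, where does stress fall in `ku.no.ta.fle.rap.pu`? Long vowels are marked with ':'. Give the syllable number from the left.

5

Classical Latin: stress the penult if heavy (long vowel or closed), else the antepenult.
Weights: 4 fle L, 5 rap H, 6 pu L.
The penult (syllable 5, rap) is heavy, so it takes stress.
Stress on syllable 5: ku.no.ta.fle.ˈrap.pu.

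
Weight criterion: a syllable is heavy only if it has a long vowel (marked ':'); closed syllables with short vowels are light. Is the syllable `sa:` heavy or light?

heavy

`sa:`: long vowel, open (no coda). Long vowel → heavy.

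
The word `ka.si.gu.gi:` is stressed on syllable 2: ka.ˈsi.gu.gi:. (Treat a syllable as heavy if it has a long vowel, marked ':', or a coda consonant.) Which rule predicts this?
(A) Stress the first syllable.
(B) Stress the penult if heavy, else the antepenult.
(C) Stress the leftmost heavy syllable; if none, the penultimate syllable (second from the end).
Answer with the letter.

B

Rule A → syllable 1 (observed: 2).
Rule B → syllable 2 ✓.
Rule C → syllable 4 (observed: 2).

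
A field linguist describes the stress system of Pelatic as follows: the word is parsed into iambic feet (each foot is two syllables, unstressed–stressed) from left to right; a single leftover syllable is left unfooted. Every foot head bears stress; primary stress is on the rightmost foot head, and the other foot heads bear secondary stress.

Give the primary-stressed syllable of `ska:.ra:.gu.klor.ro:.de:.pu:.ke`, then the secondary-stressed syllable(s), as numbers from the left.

primary 8, secondary 2, 4, 6

Parse left to right into iambic (σˈσ) feet: (ska:.ˈra:) (gu.ˈklor) (ro:.ˈde:) (pu:.ˈke).
Foot heads (stressed positions): 2, 4, 6, 8.
End Rule Rightmost: primary stress on the rightmost head = syllable 8.
Secondary stress on 2, 4, 6: ska:.ˌra:.gu.ˌklor.ro:.ˌde:.pu:.ˈke.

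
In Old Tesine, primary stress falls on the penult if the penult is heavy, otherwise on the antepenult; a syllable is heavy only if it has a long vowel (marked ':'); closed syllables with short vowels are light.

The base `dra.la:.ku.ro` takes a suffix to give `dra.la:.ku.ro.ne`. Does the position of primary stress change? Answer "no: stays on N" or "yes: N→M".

Base `dra.la:.ku.ro` (4 syllables):
  Weights: 2 la: H, 3 ku L, 4 ro L.
  The penult (syllable 3, ku) is light, so stress falls on the antepenult (syllable 2, la:).
  → primary stress on syllable 2.
Suffixed `dra.la:.ku.ro.ne` (5 syllables):
  Weights: 3 ku L, 4 ro L, 5 ne L.
  The penult (syllable 4, ro) is light, so stress falls on the antepenult (syllable 3, ku).
  → primary stress on syllable 3.

yes: 2→3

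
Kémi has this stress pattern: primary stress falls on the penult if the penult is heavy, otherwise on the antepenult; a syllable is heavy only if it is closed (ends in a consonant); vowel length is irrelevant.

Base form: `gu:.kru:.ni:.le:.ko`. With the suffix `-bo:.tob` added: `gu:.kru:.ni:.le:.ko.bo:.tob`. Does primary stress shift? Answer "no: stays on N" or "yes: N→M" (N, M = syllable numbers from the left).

yes: 3→5

Base `gu:.kru:.ni:.le:.ko` (5 syllables):
  Weights: 3 ni: L, 4 le: L, 5 ko L.
  The penult (syllable 4, le:) is light, so stress falls on the antepenult (syllable 3, ni:).
  → primary stress on syllable 3.
Suffixed `gu:.kru:.ni:.le:.ko.bo:.tob` (7 syllables):
  Weights: 5 ko L, 6 bo: L, 7 tob H.
  The penult (syllable 6, bo:) is light, so stress falls on the antepenult (syllable 5, ko).
  → primary stress on syllable 5.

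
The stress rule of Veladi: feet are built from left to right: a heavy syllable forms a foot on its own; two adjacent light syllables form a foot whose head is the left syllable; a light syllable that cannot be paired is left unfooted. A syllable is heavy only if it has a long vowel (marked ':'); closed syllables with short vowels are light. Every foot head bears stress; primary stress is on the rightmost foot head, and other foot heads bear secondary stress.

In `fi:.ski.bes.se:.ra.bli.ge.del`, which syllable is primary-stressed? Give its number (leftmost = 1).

Weights: 1 fi: H, 2 ski L, 3 bes L, 4 se: H, 5 ra L, 6 bli L, 7 ge L, 8 del L.
Parse left to right (heavy = foot alone; LL = one foot; stranded L unfooted): (ˈfi:) (ˈski.bes) (ˈse:) (ˈra.bli) (ˈge.del).
Foot heads: 1, 2, 4, 5, 7.
Primary stress on the rightmost head = syllable 7.
Primary stress: syllable 7 → fi:.ski.bes.se:.ra.bli.ˈge.del.

7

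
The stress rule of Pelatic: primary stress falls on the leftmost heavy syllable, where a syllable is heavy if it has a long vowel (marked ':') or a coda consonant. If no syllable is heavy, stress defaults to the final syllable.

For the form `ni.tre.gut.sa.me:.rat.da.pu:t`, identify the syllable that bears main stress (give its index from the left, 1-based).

Weights: 1 ni L, 2 tre L, 3 gut H, 4 sa L, 5 me: H, 6 rat H, 7 da L, 8 pu:t H.
Heavy syllables in the domain: 3, 5, 6, 8. The leftmost is syllable 3 (gut).
Primary stress: syllable 3 → ni.tre.ˈgut.sa.me:.rat.da.pu:t.

3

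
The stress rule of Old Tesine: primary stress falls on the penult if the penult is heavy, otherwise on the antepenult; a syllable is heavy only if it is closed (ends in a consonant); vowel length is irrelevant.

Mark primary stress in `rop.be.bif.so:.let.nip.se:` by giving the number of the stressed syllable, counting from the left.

Weights: 5 let H, 6 nip H, 7 se: L.
The penult (syllable 6, nip) is heavy, so it takes stress.
Primary stress: syllable 6 → rop.be.bif.so:.let.ˈnip.se:.

6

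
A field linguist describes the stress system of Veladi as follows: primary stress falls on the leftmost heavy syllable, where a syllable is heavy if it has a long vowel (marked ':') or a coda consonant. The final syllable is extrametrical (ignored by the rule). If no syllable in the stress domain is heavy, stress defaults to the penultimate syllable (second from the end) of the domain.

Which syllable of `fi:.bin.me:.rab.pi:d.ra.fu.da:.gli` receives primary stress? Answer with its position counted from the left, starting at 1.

1

The final syllable (9, gli) is extrametrical; the stress domain is syllables 1–8.
Weights: 1 fi: H, 2 bin H, 3 me: H, 4 rab H, 5 pi:d H, 6 ra L, 7 fu L, 8 da: H.
Heavy syllables in the domain: 1, 2, 3, 4, 5, 8. The leftmost is syllable 1 (fi:).
Primary stress: syllable 1 → ˈfi:.bin.me:.rab.pi:d.ra.fu.da:.gli.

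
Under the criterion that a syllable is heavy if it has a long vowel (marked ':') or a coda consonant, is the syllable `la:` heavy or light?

`la:`: long vowel, open (no coda). Long vowel → heavy.

heavy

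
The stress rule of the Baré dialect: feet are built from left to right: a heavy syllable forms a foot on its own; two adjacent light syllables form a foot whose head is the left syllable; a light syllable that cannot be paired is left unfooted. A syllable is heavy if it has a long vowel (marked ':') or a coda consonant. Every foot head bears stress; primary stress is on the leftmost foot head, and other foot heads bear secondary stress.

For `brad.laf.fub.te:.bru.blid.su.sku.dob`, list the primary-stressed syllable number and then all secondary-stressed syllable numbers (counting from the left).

Weights: 1 brad H, 2 laf H, 3 fub H, 4 te: H, 5 bru L, 6 blid H, 7 su L, 8 sku L, 9 dob H.
Parse left to right (heavy = foot alone; LL = one foot; stranded L unfooted): (ˈbrad) (ˈlaf) (ˈfub) (ˈte:) bru (ˈblid) (ˈsu.sku) (ˈdob).
Foot heads: 1, 2, 3, 4, 6, 7, 9.
Primary stress on the leftmost head = syllable 1.
Secondary stress on 2, 3, 4, 6, 7, 9: ˈbrad.ˌlaf.ˌfub.ˌte:.bru.ˌblid.ˌsu.sku.ˌdob.

primary 1, secondary 2, 3, 4, 6, 7, 9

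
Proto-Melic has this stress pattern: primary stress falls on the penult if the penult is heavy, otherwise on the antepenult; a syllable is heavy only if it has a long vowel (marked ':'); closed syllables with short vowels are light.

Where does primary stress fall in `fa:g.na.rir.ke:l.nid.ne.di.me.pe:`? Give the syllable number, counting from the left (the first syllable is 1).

7

Weights: 7 di L, 8 me L, 9 pe: H.
The penult (syllable 8, me) is light, so stress falls on the antepenult (syllable 7, di).
Primary stress: syllable 7 → fa:g.na.rir.ke:l.nid.ne.ˈdi.me.pe:.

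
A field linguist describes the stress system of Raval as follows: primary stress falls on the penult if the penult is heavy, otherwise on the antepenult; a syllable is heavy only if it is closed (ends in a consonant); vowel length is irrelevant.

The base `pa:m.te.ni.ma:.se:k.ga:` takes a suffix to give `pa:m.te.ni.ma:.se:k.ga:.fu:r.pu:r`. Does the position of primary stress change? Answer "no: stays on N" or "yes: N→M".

yes: 5→7

Base `pa:m.te.ni.ma:.se:k.ga:` (6 syllables):
  Weights: 4 ma: L, 5 se:k H, 6 ga: L.
  The penult (syllable 5, se:k) is heavy, so it takes stress.
  → primary stress on syllable 5.
Suffixed `pa:m.te.ni.ma:.se:k.ga:.fu:r.pu:r` (8 syllables):
  Weights: 6 ga: L, 7 fu:r H, 8 pu:r H.
  The penult (syllable 7, fu:r) is heavy, so it takes stress.
  → primary stress on syllable 7.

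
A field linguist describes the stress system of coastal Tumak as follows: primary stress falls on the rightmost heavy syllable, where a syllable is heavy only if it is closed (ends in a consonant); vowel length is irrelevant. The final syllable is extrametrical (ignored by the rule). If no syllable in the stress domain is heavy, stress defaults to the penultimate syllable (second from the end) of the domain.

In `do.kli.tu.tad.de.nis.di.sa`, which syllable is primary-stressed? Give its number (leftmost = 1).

The final syllable (8, sa) is extrametrical; the stress domain is syllables 1–7.
Weights: 1 do L, 2 kli L, 3 tu L, 4 tad H, 5 de L, 6 nis H, 7 di L.
Heavy syllables in the domain: 4, 6. The rightmost is syllable 6 (nis).
Primary stress: syllable 6 → do.kli.tu.tad.de.ˈnis.di.sa.

6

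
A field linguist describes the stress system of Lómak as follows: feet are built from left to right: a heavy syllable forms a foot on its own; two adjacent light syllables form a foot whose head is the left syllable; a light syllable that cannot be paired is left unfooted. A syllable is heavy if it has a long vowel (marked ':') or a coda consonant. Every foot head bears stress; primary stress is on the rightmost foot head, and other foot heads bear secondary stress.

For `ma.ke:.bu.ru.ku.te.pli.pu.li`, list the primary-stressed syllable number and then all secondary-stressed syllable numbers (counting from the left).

primary 7, secondary 2, 3, 5

Weights: 1 ma L, 2 ke: H, 3 bu L, 4 ru L, 5 ku L, 6 te L, 7 pli L, 8 pu L, 9 li L.
Parse left to right (heavy = foot alone; LL = one foot; stranded L unfooted): ma (ˈke:) (ˈbu.ru) (ˈku.te) (ˈpli.pu) li.
Foot heads: 2, 3, 5, 7.
Primary stress on the rightmost head = syllable 7.
Secondary stress on 2, 3, 5: ma.ˌke:.ˌbu.ru.ˌku.te.ˈpli.pu.li.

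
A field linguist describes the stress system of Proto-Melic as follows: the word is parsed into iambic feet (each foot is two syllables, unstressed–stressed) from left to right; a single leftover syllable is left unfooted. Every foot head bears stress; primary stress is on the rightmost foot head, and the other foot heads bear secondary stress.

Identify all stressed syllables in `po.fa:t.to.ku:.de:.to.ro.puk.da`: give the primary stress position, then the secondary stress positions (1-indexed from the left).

primary 8, secondary 2, 4, 6

Parse left to right into iambic (σˈσ) feet: (po.ˈfa:t) (to.ˈku:) (de:.ˈto) (ro.ˈpuk) da. Syllable 9 is left unfooted.
Foot heads (stressed positions): 2, 4, 6, 8.
End Rule Rightmost: primary stress on the rightmost head = syllable 8.
Secondary stress on 2, 4, 6: po.ˌfa:t.to.ˌku:.de:.ˌto.ro.ˈpuk.da.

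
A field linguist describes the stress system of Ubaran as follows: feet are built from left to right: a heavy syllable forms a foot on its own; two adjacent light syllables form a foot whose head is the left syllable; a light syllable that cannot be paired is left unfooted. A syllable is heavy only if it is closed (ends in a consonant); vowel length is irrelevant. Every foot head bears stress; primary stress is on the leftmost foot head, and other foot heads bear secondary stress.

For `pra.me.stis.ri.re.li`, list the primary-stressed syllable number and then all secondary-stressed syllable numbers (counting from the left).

Weights: 1 pra L, 2 me L, 3 stis H, 4 ri L, 5 re L, 6 li L.
Parse left to right (heavy = foot alone; LL = one foot; stranded L unfooted): (ˈpra.me) (ˈstis) (ˈri.re) li.
Foot heads: 1, 3, 4.
Primary stress on the leftmost head = syllable 1.
Secondary stress on 3, 4: ˈpra.me.ˌstis.ˌri.re.li.

primary 1, secondary 3, 4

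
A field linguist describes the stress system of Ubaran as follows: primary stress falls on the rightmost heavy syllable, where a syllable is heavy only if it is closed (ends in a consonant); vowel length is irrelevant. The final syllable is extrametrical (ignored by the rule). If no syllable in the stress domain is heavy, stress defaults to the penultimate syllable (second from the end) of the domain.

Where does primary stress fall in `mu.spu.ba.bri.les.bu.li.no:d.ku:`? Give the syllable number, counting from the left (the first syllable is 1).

8

The final syllable (9, ku:) is extrametrical; the stress domain is syllables 1–8.
Weights: 1 mu L, 2 spu L, 3 ba L, 4 bri L, 5 les H, 6 bu L, 7 li L, 8 no:d H.
Heavy syllables in the domain: 5, 8. The rightmost is syllable 8 (no:d).
Primary stress: syllable 8 → mu.spu.ba.bri.les.bu.li.ˈno:d.ku:.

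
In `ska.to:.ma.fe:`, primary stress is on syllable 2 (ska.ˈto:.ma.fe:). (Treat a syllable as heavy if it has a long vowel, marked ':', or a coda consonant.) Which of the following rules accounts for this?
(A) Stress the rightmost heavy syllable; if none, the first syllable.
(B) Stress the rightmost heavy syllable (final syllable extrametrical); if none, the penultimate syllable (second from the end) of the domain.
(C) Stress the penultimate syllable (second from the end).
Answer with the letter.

B

Rule A → syllable 4 (observed: 2).
Rule B → syllable 2 ✓.
Rule C → syllable 3 (observed: 2).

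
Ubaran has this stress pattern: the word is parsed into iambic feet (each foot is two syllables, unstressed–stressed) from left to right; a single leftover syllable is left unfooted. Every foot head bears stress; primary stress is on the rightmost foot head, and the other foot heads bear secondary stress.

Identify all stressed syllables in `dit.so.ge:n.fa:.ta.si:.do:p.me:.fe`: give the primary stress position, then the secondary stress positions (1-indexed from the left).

Parse left to right into iambic (σˈσ) feet: (dit.ˈso) (ge:n.ˈfa:) (ta.ˈsi:) (do:p.ˈme:) fe. Syllable 9 is left unfooted.
Foot heads (stressed positions): 2, 4, 6, 8.
End Rule Rightmost: primary stress on the rightmost head = syllable 8.
Secondary stress on 2, 4, 6: dit.ˌso.ge:n.ˌfa:.ta.ˌsi:.do:p.ˈme:.fe.

primary 8, secondary 2, 4, 6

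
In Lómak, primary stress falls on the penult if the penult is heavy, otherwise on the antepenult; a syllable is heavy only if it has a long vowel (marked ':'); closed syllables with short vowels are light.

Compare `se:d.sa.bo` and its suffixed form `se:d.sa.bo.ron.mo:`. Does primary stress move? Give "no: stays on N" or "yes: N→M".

yes: 1→3

Base `se:d.sa.bo` (3 syllables):
  Weights: 1 se:d H, 2 sa L, 3 bo L.
  The penult (syllable 2, sa) is light, so stress falls on the antepenult (syllable 1, se:d).
  → primary stress on syllable 1.
Suffixed `se:d.sa.bo.ron.mo:` (5 syllables):
  Weights: 3 bo L, 4 ron L, 5 mo: H.
  The penult (syllable 4, ron) is light, so stress falls on the antepenult (syllable 3, bo).
  → primary stress on syllable 3.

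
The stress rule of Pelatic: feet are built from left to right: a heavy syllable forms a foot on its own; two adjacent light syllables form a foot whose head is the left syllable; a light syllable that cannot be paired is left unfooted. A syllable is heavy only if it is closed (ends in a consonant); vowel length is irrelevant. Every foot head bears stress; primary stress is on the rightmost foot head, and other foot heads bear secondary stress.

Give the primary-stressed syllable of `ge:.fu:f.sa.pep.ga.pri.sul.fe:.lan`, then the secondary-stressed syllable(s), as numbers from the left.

primary 9, secondary 2, 4, 5, 7

Weights: 1 ge: L, 2 fu:f H, 3 sa L, 4 pep H, 5 ga L, 6 pri L, 7 sul H, 8 fe: L, 9 lan H.
Parse left to right (heavy = foot alone; LL = one foot; stranded L unfooted): ge: (ˈfu:f) sa (ˈpep) (ˈga.pri) (ˈsul) fe: (ˈlan).
Foot heads: 2, 4, 5, 7, 9.
Primary stress on the rightmost head = syllable 9.
Secondary stress on 2, 4, 5, 7: ge:.ˌfu:f.sa.ˌpep.ˌga.pri.ˌsul.fe:.ˈlan.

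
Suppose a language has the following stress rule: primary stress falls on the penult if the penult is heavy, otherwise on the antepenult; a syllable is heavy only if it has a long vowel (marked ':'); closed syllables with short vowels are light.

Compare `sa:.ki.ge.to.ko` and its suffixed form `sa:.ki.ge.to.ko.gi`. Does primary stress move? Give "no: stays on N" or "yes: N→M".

Base `sa:.ki.ge.to.ko` (5 syllables):
  Weights: 3 ge L, 4 to L, 5 ko L.
  The penult (syllable 4, to) is light, so stress falls on the antepenult (syllable 3, ge).
  → primary stress on syllable 3.
Suffixed `sa:.ki.ge.to.ko.gi` (6 syllables):
  Weights: 4 to L, 5 ko L, 6 gi L.
  The penult (syllable 5, ko) is light, so stress falls on the antepenult (syllable 4, to).
  → primary stress on syllable 4.

yes: 3→4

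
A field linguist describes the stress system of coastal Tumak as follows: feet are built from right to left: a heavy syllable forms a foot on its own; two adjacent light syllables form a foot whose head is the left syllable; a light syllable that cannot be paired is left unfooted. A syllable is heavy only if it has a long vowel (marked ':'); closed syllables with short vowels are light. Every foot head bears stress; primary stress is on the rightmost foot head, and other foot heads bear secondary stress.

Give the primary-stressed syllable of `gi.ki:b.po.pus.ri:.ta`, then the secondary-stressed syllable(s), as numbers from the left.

Weights: 1 gi L, 2 ki:b H, 3 po L, 4 pus L, 5 ri: H, 6 ta L.
Parse right to left (heavy = foot alone; LL = one foot; stranded L unfooted): gi (ˈki:b) (ˈpo.pus) (ˈri:) ta.
Foot heads: 2, 3, 5.
Primary stress on the rightmost head = syllable 5.
Secondary stress on 2, 3: gi.ˌki:b.ˌpo.pus.ˈri:.ta.

primary 5, secondary 2, 3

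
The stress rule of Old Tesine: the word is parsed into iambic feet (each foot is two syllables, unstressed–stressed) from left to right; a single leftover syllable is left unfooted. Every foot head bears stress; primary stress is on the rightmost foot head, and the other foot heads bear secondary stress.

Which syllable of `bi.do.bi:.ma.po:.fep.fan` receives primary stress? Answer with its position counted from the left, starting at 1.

6

Parse left to right into iambic (σˈσ) feet: (bi.ˈdo) (bi:.ˈma) (po:.ˈfep) fan. Syllable 7 is left unfooted.
Foot heads (stressed positions): 2, 4, 6.
End Rule Rightmost: primary stress on the rightmost head = syllable 6.
Primary stress: syllable 6 → bi.do.bi:.ma.po:.ˈfep.fan.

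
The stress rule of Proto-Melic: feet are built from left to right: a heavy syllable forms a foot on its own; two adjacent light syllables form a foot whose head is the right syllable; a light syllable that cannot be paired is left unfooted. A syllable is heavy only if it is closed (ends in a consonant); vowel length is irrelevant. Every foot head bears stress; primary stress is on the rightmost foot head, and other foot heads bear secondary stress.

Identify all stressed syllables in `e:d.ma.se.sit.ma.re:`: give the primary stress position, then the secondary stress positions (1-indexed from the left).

Weights: 1 e:d H, 2 ma L, 3 se L, 4 sit H, 5 ma L, 6 re: L.
Parse left to right (heavy = foot alone; LL = one foot; stranded L unfooted): (ˈe:d) (ma.ˈse) (ˈsit) (ma.ˈre:).
Foot heads: 1, 3, 4, 6.
Primary stress on the rightmost head = syllable 6.
Secondary stress on 1, 3, 4: ˌe:d.ma.ˌse.ˌsit.ma.ˈre:.

primary 6, secondary 1, 3, 4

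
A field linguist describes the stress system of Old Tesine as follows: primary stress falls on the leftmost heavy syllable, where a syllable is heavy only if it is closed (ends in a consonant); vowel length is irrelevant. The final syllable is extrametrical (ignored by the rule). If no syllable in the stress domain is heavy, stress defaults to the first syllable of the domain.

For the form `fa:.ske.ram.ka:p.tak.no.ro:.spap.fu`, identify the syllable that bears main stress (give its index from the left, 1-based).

The final syllable (9, fu) is extrametrical; the stress domain is syllables 1–8.
Weights: 1 fa: L, 2 ske L, 3 ram H, 4 ka:p H, 5 tak H, 6 no L, 7 ro: L, 8 spap H.
Heavy syllables in the domain: 3, 4, 5, 8. The leftmost is syllable 3 (ram).
Primary stress: syllable 3 → fa:.ske.ˈram.ka:p.tak.no.ro:.spap.fu.

3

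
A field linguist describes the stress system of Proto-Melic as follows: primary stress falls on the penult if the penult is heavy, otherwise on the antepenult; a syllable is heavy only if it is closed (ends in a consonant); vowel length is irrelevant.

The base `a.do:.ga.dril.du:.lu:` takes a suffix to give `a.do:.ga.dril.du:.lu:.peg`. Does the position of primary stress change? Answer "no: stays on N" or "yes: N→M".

yes: 4→5

Base `a.do:.ga.dril.du:.lu:` (6 syllables):
  Weights: 4 dril H, 5 du: L, 6 lu: L.
  The penult (syllable 5, du:) is light, so stress falls on the antepenult (syllable 4, dril).
  → primary stress on syllable 4.
Suffixed `a.do:.ga.dril.du:.lu:.peg` (7 syllables):
  Weights: 5 du: L, 6 lu: L, 7 peg H.
  The penult (syllable 6, lu:) is light, so stress falls on the antepenult (syllable 5, du:).
  → primary stress on syllable 5.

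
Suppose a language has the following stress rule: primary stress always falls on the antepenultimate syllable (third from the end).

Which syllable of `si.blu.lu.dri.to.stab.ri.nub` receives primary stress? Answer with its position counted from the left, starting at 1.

6

The word has 8 syllables; the antepenultimate syllable (third from the end) is syllable 6 (stab).
Primary stress: syllable 6 → si.blu.lu.dri.to.ˈstab.ri.nub.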